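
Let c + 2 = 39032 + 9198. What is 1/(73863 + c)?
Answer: 1/122091 ≈ 8.1906e-6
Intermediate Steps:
c = 48228 (c = -2 + (39032 + 9198) = -2 + 48230 = 48228)
1/(73863 + c) = 1/(73863 + 48228) = 1/122091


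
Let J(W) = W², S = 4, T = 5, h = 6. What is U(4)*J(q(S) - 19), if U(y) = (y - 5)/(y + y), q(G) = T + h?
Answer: -8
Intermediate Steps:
q(G) = 11 (q(G) = 5 + 6 = 11)
U(y) = (-5 + y)/(2*y) (U(y) = (-5 + y)/((2*y)) = (-5 + y)*(1/(2*y)) = (-5 + y)/(2*y))
U(4)*J(q(S) - 19) = ((½)*(-5 + 4)/4)*(11 - 19)² = ((½)*(¼)*(-1))*(-8)² = -⅛*64 = -8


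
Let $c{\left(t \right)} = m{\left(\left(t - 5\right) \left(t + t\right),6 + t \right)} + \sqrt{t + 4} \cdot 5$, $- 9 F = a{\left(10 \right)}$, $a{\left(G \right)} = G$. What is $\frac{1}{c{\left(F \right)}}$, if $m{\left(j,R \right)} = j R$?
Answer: $\frac{705672}{46083563} - \frac{177147 \sqrt{26}}{460835630} \approx 0.013353$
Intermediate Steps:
$F = - \frac{10}{9}$ ($F = \left(- \frac{1}{9}\right) 10 = - \frac{10}{9} \approx -1.1111$)
$m{\left(j,R \right)} = R j$
$c{\left(t \right)} = 5 \sqrt{4 + t} + 2 t \left(-5 + t\right) \left(6 + t\right)$ ($c{\left(t \right)} = \left(6 + t\right) \left(t - 5\right) \left(t + t\right) + \sqrt{t + 4} \cdot 5 = \left(6 + t\right) \left(-5 + t\right) 2 t + \sqrt{4 + t} 5 = \left(6 + t\right) 2 t \left(-5 + t\right) + 5 \sqrt{4 + t} = 2 t \left(-5 + t\right) \left(6 + t\right) + 5 \sqrt{4 + t} = 5 \sqrt{4 + t} + 2 t \left(-5 + t\right) \left(6 + t\right)$)
$\frac{1}{c{\left(F \right)}} = \frac{1}{5 \sqrt{4 - \frac{10}{9}} + 2 \left(- \frac{10}{9}\right) \left(-5 - \frac{10}{9}\right) \left(6 - \frac{10}{9}\right)} = \frac{1}{5 \sqrt{\frac{26}{9}} + 2 \left(- \frac{10}{9}\right) \left(- \frac{55}{9}\right) \frac{44}{9}} = \frac{1}{5 \frac{\sqrt{26}}{3} + \frac{48400}{729}} = \frac{1}{\frac{5 \sqrt{26}}{3} + \frac{48400}{729}} = \frac{1}{\frac{48400}{729} + \frac{5 \sqrt{26}}{3}}$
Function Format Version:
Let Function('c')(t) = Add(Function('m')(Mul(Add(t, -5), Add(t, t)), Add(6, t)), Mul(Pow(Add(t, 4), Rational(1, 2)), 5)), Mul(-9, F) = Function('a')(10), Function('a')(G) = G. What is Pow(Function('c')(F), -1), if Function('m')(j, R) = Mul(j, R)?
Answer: Add(Rational(705672, 46083563), Mul(Rational(-177147, 460835630), Pow(26, Rational(1, 2)))) ≈ 0.013353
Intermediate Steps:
F = Rational(-10, 9) (F = Mul(Rational(-1, 9), 10) = Rational(-10, 9) ≈ -1.1111)
Function('m')(j, R) = Mul(R, j)
Function('c')(t) = Add(Mul(5, Pow(Add(4, t), Rational(1, 2))), Mul(2, t, Add(-5, t), Add(6, t))) (Function('c')(t) = Add(Mul(Add(6, t), Mul(Add(t, -5), Add(t, t))), Mul(Pow(Add(t, 4), Rational(1, 2)), 5)) = Add(Mul(Add(6, t), Mul(Add(-5, t), Mul(2, t))), Mul(Pow(Add(4, t), Rational(1, 2)), 5)) = Add(Mul(Add(6, t), Mul(2, t, Add(-5, t))), Mul(5, Pow(Add(4, t), Rational(1, 2)))) = Add(Mul(2, t, Add(-5, t), Add(6, t)), Mul(5, Pow(Add(4, t), Rational(1, 2)))) = Add(Mul(5, Pow(Add(4, t), Rational(1, 2))), Mul(2, t, Add(-5, t), Add(6, t))))
Pow(Function('c')(F), -1) = Pow(Add(Mul(5, Pow(Add(4, Rational(-10, 9)), Rational(1, 2))), Mul(2, Rational(-10, 9), Add(-5, Rational(-10, 9)), Add(6, Rational(-10, 9)))), -1) = Pow(Add(Mul(5, Pow(Rational(26, 9), Rational(1, 2))), Mul(2, Rational(-10, 9), Rational(-55, 9), Rational(44, 9))), -1) = Pow(Add(Mul(5, Mul(Rational(1, 3), Pow(26, Rational(1, 2)))), Rational(48400, 729)), -1) = Pow(Add(Mul(Rational(5, 3), Pow(26, Rational(1, 2))), Rational(48400, 729)), -1) = Pow(Add(Rational(48400, 729), Mul(Rational(5, 3), Pow(26, Rational(1, 2)))), -1)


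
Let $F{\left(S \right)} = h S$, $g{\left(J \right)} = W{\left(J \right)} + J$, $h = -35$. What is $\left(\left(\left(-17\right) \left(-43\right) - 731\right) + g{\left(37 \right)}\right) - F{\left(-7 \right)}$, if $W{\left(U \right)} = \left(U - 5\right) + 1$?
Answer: $-175$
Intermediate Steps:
$W{\left(U \right)} = -4 + U$ ($W{\left(U \right)} = \left(-5 + U\right) + 1 = -4 + U$)
$g{\left(J \right)} = -4 + 2 J$ ($g{\left(J \right)} = \left(-4 + J\right) + J = -4 + 2 J$)
$F{\left(S \right)} = - 35 S$
$\left(\left(\left(-17\right) \left(-43\right) - 731\right) + g{\left(37 \right)}\right) - F{\left(-7 \right)} = \left(\left(\left(-17\right) \left(-43\right) - 731\right) + \left(-4 + 2 \cdot 37\right)\right) - \left(-35\right) \left(-7\right) = \left(\left(731 - 731\right) + \left(-4 + 74\right)\right) - 245 = \left(0 + 70\right) - 245 = 70 - 245 = -175$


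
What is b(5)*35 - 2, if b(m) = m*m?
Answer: 873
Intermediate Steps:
b(m) = m²
b(5)*35 - 2 = 5²*35 - 2 = 25*35 - 2 = 875 - 2 = 873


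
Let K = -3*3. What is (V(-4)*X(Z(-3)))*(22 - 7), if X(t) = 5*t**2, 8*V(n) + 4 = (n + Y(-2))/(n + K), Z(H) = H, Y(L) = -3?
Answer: -30375/104 ≈ -292.07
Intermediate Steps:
K = -9
V(n) = -1/2 + (-3 + n)/(8*(-9 + n)) (V(n) = -1/2 + ((n - 3)/(n - 9))/8 = -1/2 + ((-3 + n)/(-9 + n))/8 = -1/2 + (-3 + n)/(8*(-9 + n)))
(V(-4)*X(Z(-3)))*(22 - 7) = ((3*(11 - 1*(-4))/(8*(-9 - 4)))*(5*(-3)**2))*(22 - 7) = (((3/8)*(11 + 4)/(-13))*(5*9))*15 = (((3/8)*(-1/13)*15)*45)*15 = -45/104*45*15 = -2025/104*15 = -30375/104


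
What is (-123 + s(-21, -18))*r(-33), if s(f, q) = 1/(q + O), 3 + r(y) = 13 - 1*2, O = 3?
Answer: -14768/15 ≈ -984.53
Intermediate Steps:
r(y) = 8 (r(y) = -3 + (13 - 1*2) = -3 + (13 - 2) = -3 + 11 = 8)
s(f, q) = 1/(3 + q) (s(f, q) = 1/(q + 3) = 1/(3 + q))
(-123 + s(-21, -18))*r(-33) = (-123 + 1/(3 - 18))*8 = (-123 + 1/(-15))*8 = (-123 - 1/15)*8 = -1846/15*8 = -14768/15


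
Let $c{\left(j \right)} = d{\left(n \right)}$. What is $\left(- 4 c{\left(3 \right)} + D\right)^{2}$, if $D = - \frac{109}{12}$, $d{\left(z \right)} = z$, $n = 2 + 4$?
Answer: $\frac{157609}{144} \approx 1094.5$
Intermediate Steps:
$n = 6$
$c{\left(j \right)} = 6$
$D = - \frac{109}{12}$ ($D = \left(-109\right) \frac{1}{12} = - \frac{109}{12} \approx -9.0833$)
$\left(- 4 c{\left(3 \right)} + D\right)^{2} = \left(\left(-4\right) 6 - \frac{109}{12}\right)^{2} = \left(-24 - \frac{109}{12}\right)^{2} = \left(- \frac{397}{12}\right)^{2} = \frac{157609}{144}$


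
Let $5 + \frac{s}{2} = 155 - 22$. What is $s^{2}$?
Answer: $65536$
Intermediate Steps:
$s = 256$ ($s = -10 + 2 \left(155 - 22\right) = -10 + 2 \cdot 133 = -10 + 266 = 256$)
$s^{2} = 256^{2} = 65536$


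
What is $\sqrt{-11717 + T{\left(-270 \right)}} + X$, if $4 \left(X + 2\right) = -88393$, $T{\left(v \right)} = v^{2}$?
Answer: $- \frac{88401}{4} + \sqrt{61183} \approx -21853.0$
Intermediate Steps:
$X = - \frac{88401}{4}$ ($X = -2 + \frac{1}{4} \left(-88393\right) = -2 - \frac{88393}{4} = - \frac{88401}{4} \approx -22100.0$)
$\sqrt{-11717 + T{\left(-270 \right)}} + X = \sqrt{-11717 + \left(-270\right)^{2}} - \frac{88401}{4} = \sqrt{-11717 + 72900} - \frac{88401}{4} = \sqrt{61183} - \frac{88401}{4} = - \frac{88401}{4} + \sqrt{61183}$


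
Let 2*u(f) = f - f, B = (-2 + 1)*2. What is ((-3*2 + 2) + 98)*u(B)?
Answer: 0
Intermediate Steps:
B = -2 (B = -1*2 = -2)
u(f) = 0 (u(f) = (f - f)/2 = (½)*0 = 0)
((-3*2 + 2) + 98)*u(B) = ((-3*2 + 2) + 98)*0 = ((-6 + 2) + 98)*0 = (-4 + 98)*0 = 94*0 = 0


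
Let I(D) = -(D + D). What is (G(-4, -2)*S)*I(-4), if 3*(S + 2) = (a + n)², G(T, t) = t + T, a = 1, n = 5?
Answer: -480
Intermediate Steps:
G(T, t) = T + t
I(D) = -2*D
S = 10 (S = -2 + (1 + 5)²/3 = -2 + (⅓)*6² = -2 + (⅓)*36 = -2 + 12 = 10)
(G(-4, -2)*S)*I(-4) = ((-4 - 2)*10)*(-2*(-4)) = -6*10*8 = -60*8 = -480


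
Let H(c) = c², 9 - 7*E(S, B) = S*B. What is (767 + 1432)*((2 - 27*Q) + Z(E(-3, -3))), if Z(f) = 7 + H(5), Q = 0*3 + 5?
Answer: -222099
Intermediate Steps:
Q = 5 (Q = 0 + 5 = 5)
E(S, B) = 9/7 - B*S/7 (E(S, B) = 9/7 - S*B/7 = 9/7 - B*S/7)
Z(f) = 32 (Z(f) = 7 + 5² = 7 + 25 = 32)
(767 + 1432)*((2 - 27*Q) + Z(E(-3, -3))) = (767 + 1432)*((2 - 27*5) + 32) = 2199*((2 - 135) + 32) = 2199*(-133 + 32) = 2199*(-101) = -222099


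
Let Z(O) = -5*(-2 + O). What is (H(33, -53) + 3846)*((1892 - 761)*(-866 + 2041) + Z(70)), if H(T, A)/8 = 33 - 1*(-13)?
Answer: 5598657190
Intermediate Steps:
H(T, A) = 368 (H(T, A) = 8*(33 - 1*(-13)) = 8*(33 + 13) = 8*46 = 368)
Z(O) = 10 - 5*O
(H(33, -53) + 3846)*((1892 - 761)*(-866 + 2041) + Z(70)) = (368 + 3846)*((1892 - 761)*(-866 + 2041) + (10 - 5*70)) = 4214*(1131*1175 + (10 - 350)) = 4214*(1328925 - 340) = 4214*1328585 = 5598657190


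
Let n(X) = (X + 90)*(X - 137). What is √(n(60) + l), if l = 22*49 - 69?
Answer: I*√10541 ≈ 102.67*I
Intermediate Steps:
l = 1009 (l = 1078 - 69 = 1009)
n(X) = (-137 + X)*(90 + X) (n(X) = (90 + X)*(-137 + X) = (-137 + X)*(90 + X))
√(n(60) + l) = √((-12330 + 60² - 47*60) + 1009) = √((-12330 + 3600 - 2820) + 1009) = √(-11550 + 1009) = √(-10541) = I*√10541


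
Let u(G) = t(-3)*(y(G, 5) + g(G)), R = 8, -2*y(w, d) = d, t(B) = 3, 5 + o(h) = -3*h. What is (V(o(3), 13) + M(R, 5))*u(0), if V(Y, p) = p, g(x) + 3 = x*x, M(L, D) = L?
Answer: -693/2 ≈ -346.50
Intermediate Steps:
o(h) = -5 - 3*h
y(w, d) = -d/2
g(x) = -3 + x**2 (g(x) = -3 + x*x = -3 + x**2)
u(G) = -33/2 + 3*G**2 (u(G) = 3*(-1/2*5 + (-3 + G**2)) = 3*(-5/2 + (-3 + G**2)) = 3*(-11/2 + G**2) = -33/2 + 3*G**2)
(V(o(3), 13) + M(R, 5))*u(0) = (13 + 8)*(-33/2 + 3*0**2) = 21*(-33/2 + 3*0) = 21*(-33/2 + 0) = 21*(-33/2) = -693/2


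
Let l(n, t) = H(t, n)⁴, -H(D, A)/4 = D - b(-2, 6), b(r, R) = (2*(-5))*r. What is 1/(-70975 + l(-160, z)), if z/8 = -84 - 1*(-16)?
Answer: 1/25903376624321 ≈ 3.8605e-14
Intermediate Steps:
z = -544 (z = 8*(-84 - 1*(-16)) = 8*(-84 + 16) = 8*(-68) = -544)
b(r, R) = -10*r
H(D, A) = 80 - 4*D (H(D, A) = -4*(D - (-10)*(-2)) = -4*(D - 1*20) = -4*(D - 20) = -4*(-20 + D) = 80 - 4*D)
l(n, t) = (80 - 4*t)⁴
1/(-70975 + l(-160, z)) = 1/(-70975 + 256*(-20 - 544)⁴) = 1/(-70975 + 256*(-564)⁴) = 1/(-70975 + 256*101185065216) = 1/(-70975 + 25903376695296) = 1/25903376624321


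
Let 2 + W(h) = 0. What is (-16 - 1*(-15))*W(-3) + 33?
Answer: 35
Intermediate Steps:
W(h) = -2 (W(h) = -2 + 0 = -2)
(-16 - 1*(-15))*W(-3) + 33 = (-16 - 1*(-15))*(-2) + 33 = (-16 + 15)*(-2) + 33 = -1*(-2) + 33 = 2 + 33 = 35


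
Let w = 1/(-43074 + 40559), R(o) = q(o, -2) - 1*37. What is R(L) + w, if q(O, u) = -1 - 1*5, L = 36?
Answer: -108146/2515 ≈ -43.000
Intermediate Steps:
q(O, u) = -6 (q(O, u) = -1 - 5 = -6)
R(o) = -43 (R(o) = -6 - 1*37 = -6 - 37 = -43)
w = -1/2515 (w = 1/(-2515) = -1/2515 ≈ -0.00039761)
R(L) + w = -43 - 1/2515 = -108146/2515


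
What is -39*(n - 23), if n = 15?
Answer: 312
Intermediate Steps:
-39*(n - 23) = -39*(15 - 23) = -39*(-8) = 312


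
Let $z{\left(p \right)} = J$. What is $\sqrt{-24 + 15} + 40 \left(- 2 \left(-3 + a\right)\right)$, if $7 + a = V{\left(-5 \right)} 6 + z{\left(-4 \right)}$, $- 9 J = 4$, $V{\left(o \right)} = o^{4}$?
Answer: $- \frac{2692480}{9} + 3 i \approx -2.9916 \cdot 10^{5} + 3.0 i$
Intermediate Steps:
$J = - \frac{4}{9}$ ($J = \left(- \frac{1}{9}\right) 4 = - \frac{4}{9} \approx -0.44444$)
$z{\left(p \right)} = - \frac{4}{9}$
$a = \frac{33683}{9}$ ($a = -7 - \left(\frac{4}{9} - \left(-5\right)^{4} \cdot 6\right) = -7 + \left(625 \cdot 6 - \frac{4}{9}\right) = -7 + \left(3750 - \frac{4}{9}\right) = -7 + \frac{33746}{9} = \frac{33683}{9} \approx 3742.6$)
$\sqrt{-24 + 15} + 40 \left(- 2 \left(-3 + a\right)\right) = \sqrt{-24 + 15} + 40 \left(- 2 \left(-3 + \frac{33683}{9}\right)\right) = \sqrt{-9} + 40 \left(\left(-2\right) \frac{33656}{9}\right) = 3 i + 40 \left(- \frac{67312}{9}\right) = 3 i - \frac{2692480}{9} = - \frac{2692480}{9} + 3 i$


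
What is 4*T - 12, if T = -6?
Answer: -36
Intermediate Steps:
4*T - 12 = 4*(-6) - 12 = -24 - 12 = -36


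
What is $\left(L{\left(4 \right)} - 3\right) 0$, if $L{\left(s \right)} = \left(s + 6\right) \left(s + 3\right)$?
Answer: $0$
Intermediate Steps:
$L{\left(s \right)} = \left(3 + s\right) \left(6 + s\right)$ ($L{\left(s \right)} = \left(6 + s\right) \left(3 + s\right) = \left(3 + s\right) \left(6 + s\right)$)
$\left(L{\left(4 \right)} - 3\right) 0 = \left(\left(18 + 4^{2} + 9 \cdot 4\right) - 3\right) 0 = \left(\left(18 + 16 + 36\right) - 3\right) 0 = \left(70 - 3\right) 0 = 67 \cdot 0 = 0$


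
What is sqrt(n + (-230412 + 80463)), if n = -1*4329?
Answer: 3*I*sqrt(17142) ≈ 392.78*I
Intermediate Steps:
n = -4329
sqrt(n + (-230412 + 80463)) = sqrt(-4329 + (-230412 + 80463)) = sqrt(-4329 - 149949) = sqrt(-154278) = 3*I*sqrt(17142)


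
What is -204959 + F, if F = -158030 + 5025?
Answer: -357964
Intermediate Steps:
F = -153005
-204959 + F = -204959 - 153005 = -357964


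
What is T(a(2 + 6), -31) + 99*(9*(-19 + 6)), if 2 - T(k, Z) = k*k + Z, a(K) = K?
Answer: -11614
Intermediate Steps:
T(k, Z) = 2 - Z - k² (T(k, Z) = 2 - (k*k + Z) = 2 - (k² + Z) = 2 - (Z + k²) = 2 + (-Z - k²) = 2 - Z - k²)
T(a(2 + 6), -31) + 99*(9*(-19 + 6)) = (2 - 1*(-31) - (2 + 6)²) + 99*(9*(-19 + 6)) = (2 + 31 - 1*8²) + 99*(9*(-13)) = (2 + 31 - 1*64) + 99*(-117) = (2 + 31 - 64) - 11583 = -31 - 11583 = -11614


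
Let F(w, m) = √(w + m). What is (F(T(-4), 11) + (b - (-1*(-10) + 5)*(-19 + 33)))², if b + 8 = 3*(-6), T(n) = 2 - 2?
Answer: (236 - √11)² ≈ 54142.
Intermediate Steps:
T(n) = 0
F(w, m) = √(m + w)
b = -26 (b = -8 + 3*(-6) = -8 - 18 = -26)
(F(T(-4), 11) + (b - (-1*(-10) + 5)*(-19 + 33)))² = (√(11 + 0) + (-26 - (-1*(-10) + 5)*(-19 + 33)))² = (√11 + (-26 - (10 + 5)*14))² = (√11 + (-26 - 15*14))² = (√11 + (-26 - 1*210))² = (√11 + (-26 - 210))² = (√11 - 236)² = (-236 + √11)²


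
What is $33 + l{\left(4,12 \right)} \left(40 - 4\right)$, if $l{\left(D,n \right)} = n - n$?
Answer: $33$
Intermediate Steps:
$l{\left(D,n \right)} = 0$
$33 + l{\left(4,12 \right)} \left(40 - 4\right) = 33 + 0 \left(40 - 4\right) = 33 + 0 \cdot 36 = 33 + 0 = 33$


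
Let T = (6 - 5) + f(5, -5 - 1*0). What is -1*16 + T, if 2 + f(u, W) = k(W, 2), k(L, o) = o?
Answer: -15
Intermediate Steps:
f(u, W) = 0 (f(u, W) = -2 + 2 = 0)
T = 1 (T = (6 - 5) + 0 = 1 + 0 = 1)
-1*16 + T = -1*16 + 1 = -16 + 1 = -15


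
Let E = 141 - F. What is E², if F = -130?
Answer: 73441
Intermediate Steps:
E = 271 (E = 141 - 1*(-130) = 141 + 130 = 271)
E² = 271² = 73441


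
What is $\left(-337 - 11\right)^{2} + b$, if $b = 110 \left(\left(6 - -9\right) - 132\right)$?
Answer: $108234$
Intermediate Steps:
$b = -12870$ ($b = 110 \left(\left(6 + 9\right) - 132\right) = 110 \left(15 - 132\right) = 110 \left(-117\right) = -12870$)
$\left(-337 - 11\right)^{2} + b = \left(-337 - 11\right)^{2} - 12870 = \left(-348\right)^{2} - 12870 = 121104 - 12870 = 108234$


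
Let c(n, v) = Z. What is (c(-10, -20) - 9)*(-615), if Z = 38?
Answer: -17835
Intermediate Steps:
c(n, v) = 38
(c(-10, -20) - 9)*(-615) = (38 - 9)*(-615) = 29*(-615) = -17835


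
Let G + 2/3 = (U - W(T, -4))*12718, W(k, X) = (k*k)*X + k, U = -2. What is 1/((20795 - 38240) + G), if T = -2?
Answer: 3/558127 ≈ 5.3751e-6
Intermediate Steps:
W(k, X) = k + X*k² (W(k, X) = k²*X + k = X*k² + k = k + X*k²)
G = 610462/3 (G = -⅔ + (-2 - (-2)*(1 - 4*(-2)))*12718 = -⅔ + (-2 - (-2)*(1 + 8))*12718 = -⅔ + (-2 - (-2)*9)*12718 = -⅔ + (-2 - 1*(-18))*12718 = -⅔ + (-2 + 18)*12718 = -⅔ + 16*12718 = -⅔ + 203488 = 610462/3 ≈ 2.0349e+5)
1/((20795 - 38240) + G) = 1/((20795 - 38240) + 610462/3) = 1/(-17445 + 610462/3) = 1/(558127/3) = 3/558127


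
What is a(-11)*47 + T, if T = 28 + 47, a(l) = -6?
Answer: -207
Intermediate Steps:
T = 75
a(-11)*47 + T = -6*47 + 75 = -282 + 75 = -207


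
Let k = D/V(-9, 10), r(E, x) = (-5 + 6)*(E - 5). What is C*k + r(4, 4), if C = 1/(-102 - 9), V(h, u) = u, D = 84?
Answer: -199/185 ≈ -1.0757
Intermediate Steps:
r(E, x) = -5 + E (r(E, x) = 1*(-5 + E) = -5 + E)
k = 42/5 (k = 84/10 = 84*(1/10) = 42/5 ≈ 8.4000)
C = -1/111 (C = 1/(-111) = -1/111 ≈ -0.0090090)
C*k + r(4, 4) = -1/111*42/5 + (-5 + 4) = -14/185 - 1 = -199/185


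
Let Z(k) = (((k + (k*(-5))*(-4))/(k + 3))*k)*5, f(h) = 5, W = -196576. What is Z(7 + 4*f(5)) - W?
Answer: 398255/2 ≈ 1.9913e+5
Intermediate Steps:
Z(k) = 105*k²/(3 + k) (Z(k) = (((k - 5*k*(-4))/(3 + k))*k)*5 = (((k + 20*k)/(3 + k))*k)*5 = (((21*k)/(3 + k))*k)*5 = ((21*k/(3 + k))*k)*5 = (21*k²/(3 + k))*5 = 105*k²/(3 + k))
Z(7 + 4*f(5)) - W = 105*(7 + 4*5)²/(3 + (7 + 4*5)) - 1*(-196576) = 105*(7 + 20)²/(3 + (7 + 20)) + 196576 = 105*27²/(3 + 27) + 196576 = 105*729/30 + 196576 = 105*729*(1/30) + 196576 = 5103/2 + 196576 = 398255/2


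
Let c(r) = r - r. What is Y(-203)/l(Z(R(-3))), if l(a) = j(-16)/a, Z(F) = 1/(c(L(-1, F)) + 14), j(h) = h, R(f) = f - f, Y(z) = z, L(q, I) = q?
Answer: 29/32 ≈ 0.90625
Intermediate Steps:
c(r) = 0
R(f) = 0
Z(F) = 1/14 (Z(F) = 1/(0 + 14) = 1/14)
l(a) = -16/a
Y(-203)/l(Z(R(-3))) = -203/((-16/1/14)) = -203/((-16*14)) = -203/(-224) = -203*(-1/224) = 29/32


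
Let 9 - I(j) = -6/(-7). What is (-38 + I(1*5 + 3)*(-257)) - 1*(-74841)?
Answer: 508972/7 ≈ 72710.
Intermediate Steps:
I(j) = 57/7 (I(j) = 9 - (-6)/(-7) = 9 - (-6)*(-1)/7 = 9 - 1*6/7 = 9 - 6/7 = 57/7)
(-38 + I(1*5 + 3)*(-257)) - 1*(-74841) = (-38 + (57/7)*(-257)) - 1*(-74841) = (-38 - 14649/7) + 74841 = -14915/7 + 74841 = 508972/7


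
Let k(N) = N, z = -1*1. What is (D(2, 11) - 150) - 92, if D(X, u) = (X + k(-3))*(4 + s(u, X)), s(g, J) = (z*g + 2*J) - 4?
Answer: -235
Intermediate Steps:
z = -1
s(g, J) = -4 - g + 2*J (s(g, J) = (-g + 2*J) - 4 = -4 - g + 2*J)
D(X, u) = (-3 + X)*(-u + 2*X) (D(X, u) = (X - 3)*(4 + (-4 - u + 2*X)) = (-3 + X)*(-u + 2*X))
(D(2, 11) - 150) - 92 = ((-2*2 + 3*11 + 2*(-4 - 1*11 + 2*2)) - 150) - 92 = ((-4 + 33 + 2*(-4 - 11 + 4)) - 150) - 92 = ((-4 + 33 + 2*(-11)) - 150) - 92 = ((-4 + 33 - 22) - 150) - 92 = (7 - 150) - 92 = -143 - 92 = -235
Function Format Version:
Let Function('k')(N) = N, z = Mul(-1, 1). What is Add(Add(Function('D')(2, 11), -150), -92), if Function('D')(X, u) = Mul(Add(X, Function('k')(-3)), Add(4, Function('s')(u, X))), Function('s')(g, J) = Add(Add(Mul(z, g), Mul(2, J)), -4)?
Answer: -235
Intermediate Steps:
z = -1
Function('s')(g, J) = Add(-4, Mul(-1, g), Mul(2, J)) (Function('s')(g, J) = Add(Add(Mul(-1, g), Mul(2, J)), -4) = Add(-4, Mul(-1, g), Mul(2, J)))
Function('D')(X, u) = Mul(Add(-3, X), Add(Mul(-1, u), Mul(2, X))) (Function('D')(X, u) = Mul(Add(X, -3), Add(4, Add(-4, Mul(-1, u), Mul(2, X)))) = Mul(Add(-3, X), Add(Mul(-1, u), Mul(2, X))))
Add(Add(Function('D')(2, 11), -150), -92) = Add(Add(Add(Mul(-2, 2), Mul(3, 11), Mul(2, Add(-4, Mul(-1, 11), Mul(2, 2)))), -150), -92) = Add(Add(Add(-4, 33, Mul(2, Add(-4, -11, 4))), -150), -92) = Add(Add(Add(-4, 33, Mul(2, -11)), -150), -92) = Add(Add(Add(-4, 33, -22), -150), -92) = Add(Add(7, -150), -92) = Add(-143, -92) = -235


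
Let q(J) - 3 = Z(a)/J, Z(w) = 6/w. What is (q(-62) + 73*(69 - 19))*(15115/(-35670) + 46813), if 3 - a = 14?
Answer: 208003550868122/1216347 ≈ 1.7101e+8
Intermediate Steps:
a = -11 (a = 3 - 1*14 = 3 - 14 = -11)
q(J) = 3 - 6/(11*J) (q(J) = 3 + (6/(-11))/J = 3 + (6*(-1/11))/J = 3 - 6/(11*J))
(q(-62) + 73*(69 - 19))*(15115/(-35670) + 46813) = ((3 - 6/11/(-62)) + 73*(69 - 19))*(15115/(-35670) + 46813) = ((3 - 6/11*(-1/62)) + 73*50)*(15115*(-1/35670) + 46813) = ((3 + 3/341) + 3650)*(-3023/7134 + 46813) = (1026/341 + 3650)*(333960919/7134) = (1245676/341)*(333960919/7134) = 208003550868122/1216347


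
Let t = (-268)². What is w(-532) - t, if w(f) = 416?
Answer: -71408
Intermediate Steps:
t = 71824
w(-532) - t = 416 - 1*71824 = 416 - 71824 = -71408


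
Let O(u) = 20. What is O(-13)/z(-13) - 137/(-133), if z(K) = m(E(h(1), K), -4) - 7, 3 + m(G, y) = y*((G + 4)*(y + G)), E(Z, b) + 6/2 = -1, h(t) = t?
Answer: -129/133 ≈ -0.96992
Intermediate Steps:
E(Z, b) = -4 (E(Z, b) = -3 - 1 = -4)
m(G, y) = -3 + y*(4 + G)*(G + y) (m(G, y) = -3 + y*((G + 4)*(y + G)) = -3 + y*((4 + G)*(G + y)) = -3 + y*(4 + G)*(G + y))
z(K) = -10 (z(K) = (-3 + 4*(-4)**2 - 4*(-4)**2 - 4*(-4)**2 + 4*(-4)*(-4)) - 7 = (-3 + 4*16 - 4*16 - 4*16 + 64) - 7 = (-3 + 64 - 64 - 64 + 64) - 7 = -3 - 7 = -10)
O(-13)/z(-13) - 137/(-133) = 20/(-10) - 137/(-133) = 20*(-1/10) - 137*(-1/133) = -2 + 137/133 = -129/133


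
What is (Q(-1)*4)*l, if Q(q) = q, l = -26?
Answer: 104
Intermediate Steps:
(Q(-1)*4)*l = -1*4*(-26) = -4*(-26) = 104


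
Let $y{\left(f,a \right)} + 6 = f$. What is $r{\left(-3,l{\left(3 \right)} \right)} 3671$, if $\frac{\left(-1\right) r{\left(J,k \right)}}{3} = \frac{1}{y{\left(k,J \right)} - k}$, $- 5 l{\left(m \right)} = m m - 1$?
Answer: $\frac{3671}{2} \approx 1835.5$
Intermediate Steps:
$y{\left(f,a \right)} = -6 + f$
$l{\left(m \right)} = \frac{1}{5} - \frac{m^{2}}{5}$ ($l{\left(m \right)} = - \frac{m m - 1}{5} = - \frac{m^{2} - 1}{5} = - \frac{-1 + m^{2}}{5} = \frac{1}{5} - \frac{m^{2}}{5}$)
$r{\left(J,k \right)} = \frac{1}{2}$ ($r{\left(J,k \right)} = - \frac{3}{\left(-6 + k\right) - k} = - \frac{3}{-6} = \left(-3\right) \left(- \frac{1}{6}\right) = \frac{1}{2}$)
$r{\left(-3,l{\left(3 \right)} \right)} 3671 = \frac{1}{2} \cdot 3671 = \frac{3671}{2}$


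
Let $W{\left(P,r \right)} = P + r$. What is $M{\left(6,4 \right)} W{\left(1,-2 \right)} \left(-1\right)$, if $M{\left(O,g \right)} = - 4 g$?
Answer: $-16$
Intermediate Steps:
$M{\left(6,4 \right)} W{\left(1,-2 \right)} \left(-1\right) = \left(-4\right) 4 \left(1 - 2\right) \left(-1\right) = \left(-16\right) \left(-1\right) \left(-1\right) = 16 \left(-1\right) = -16$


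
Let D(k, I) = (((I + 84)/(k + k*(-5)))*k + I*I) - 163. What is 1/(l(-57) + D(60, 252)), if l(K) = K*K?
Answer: 1/66506 ≈ 1.5036e-5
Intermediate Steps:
l(K) = K²
D(k, I) = -184 + I² - I/4 (D(k, I) = (((84 + I)/(k - 5*k))*k + I²) - 163 = (((84 + I)/((-4*k)))*k + I²) - 163 = (((84 + I)*(-1/(4*k)))*k + I²) - 163 = ((-(84 + I)/(4*k))*k + I²) - 163 = ((-21 - I/4) + I²) - 163 = (-21 + I² - I/4) - 163 = -184 + I² - I/4)
1/(l(-57) + D(60, 252)) = 1/((-57)² + (-184 + 252² - ¼*252)) = 1/(3249 + (-184 + 63504 - 63)) = 1/(3249 + 63257) = 1/66506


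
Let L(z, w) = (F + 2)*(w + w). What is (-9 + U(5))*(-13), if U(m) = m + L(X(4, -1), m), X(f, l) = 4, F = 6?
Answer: -988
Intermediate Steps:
L(z, w) = 16*w (L(z, w) = (6 + 2)*(w + w) = 8*(2*w) = 16*w)
U(m) = 17*m (U(m) = m + 16*m = 17*m)
(-9 + U(5))*(-13) = (-9 + 17*5)*(-13) = (-9 + 85)*(-13) = 76*(-13) = -988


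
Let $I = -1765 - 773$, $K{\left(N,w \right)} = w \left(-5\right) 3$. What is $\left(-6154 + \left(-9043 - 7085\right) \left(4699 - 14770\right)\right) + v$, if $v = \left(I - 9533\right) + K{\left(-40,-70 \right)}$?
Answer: $162407913$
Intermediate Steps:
$K{\left(N,w \right)} = - 15 w$ ($K{\left(N,w \right)} = - 5 w 3 = - 15 w$)
$I = -2538$
$v = -11021$ ($v = \left(-2538 - 9533\right) - -1050 = -12071 + 1050 = -11021$)
$\left(-6154 + \left(-9043 - 7085\right) \left(4699 - 14770\right)\right) + v = \left(-6154 + \left(-9043 - 7085\right) \left(4699 - 14770\right)\right) - 11021 = \left(-6154 - -162425088\right) - 11021 = \left(-6154 + 162425088\right) - 11021 = 162418934 - 11021 = 162407913$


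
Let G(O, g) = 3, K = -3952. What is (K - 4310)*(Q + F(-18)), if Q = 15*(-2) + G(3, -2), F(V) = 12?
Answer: 123930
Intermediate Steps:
Q = -27 (Q = 15*(-2) + 3 = -30 + 3 = -27)
(K - 4310)*(Q + F(-18)) = (-3952 - 4310)*(-27 + 12) = -8262*(-15) = 123930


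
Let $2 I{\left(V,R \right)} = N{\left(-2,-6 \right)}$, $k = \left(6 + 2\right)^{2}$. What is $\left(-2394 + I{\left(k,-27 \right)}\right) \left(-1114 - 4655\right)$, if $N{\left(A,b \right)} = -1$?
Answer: $\frac{27627741}{2} \approx 1.3814 \cdot 10^{7}$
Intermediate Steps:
$k = 64$ ($k = 8^{2} = 64$)
$I{\left(V,R \right)} = - \frac{1}{2}$ ($I{\left(V,R \right)} = \frac{1}{2} \left(-1\right) = - \frac{1}{2}$)
$\left(-2394 + I{\left(k,-27 \right)}\right) \left(-1114 - 4655\right) = \left(-2394 - \frac{1}{2}\right) \left(-1114 - 4655\right) = \left(- \frac{4789}{2}\right) \left(-5769\right) = \frac{27627741}{2}$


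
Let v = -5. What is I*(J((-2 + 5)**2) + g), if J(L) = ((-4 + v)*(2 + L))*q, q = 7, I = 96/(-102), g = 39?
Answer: 10464/17 ≈ 615.53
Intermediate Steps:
I = -16/17 (I = 96*(-1/102) = -16/17 ≈ -0.94118)
J(L) = -126 - 63*L (J(L) = ((-4 - 5)*(2 + L))*7 = -9*(2 + L)*7 = (-18 - 9*L)*7 = -126 - 63*L)
I*(J((-2 + 5)**2) + g) = -16*((-126 - 63*(-2 + 5)**2) + 39)/17 = -16*((-126 - 63*3**2) + 39)/17 = -16*((-126 - 63*9) + 39)/17 = -16*((-126 - 567) + 39)/17 = -16*(-693 + 39)/17 = -16/17*(-654) = 10464/17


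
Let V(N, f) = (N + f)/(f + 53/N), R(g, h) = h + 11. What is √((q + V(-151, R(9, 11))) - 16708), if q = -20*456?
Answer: I*√276071008759/3269 ≈ 160.73*I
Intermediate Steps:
R(g, h) = 11 + h
q = -9120
V(N, f) = (N + f)/(f + 53/N)
√((q + V(-151, R(9, 11))) - 16708) = √((-9120 - 151*(-151 + (11 + 11))/(53 - 151*(11 + 11))) - 16708) = √((-9120 - 151*(-151 + 22)/(53 - 151*22)) - 16708) = √((-9120 - 151*(-129)/(53 - 3322)) - 16708) = √((-9120 - 151*(-129)/(-3269)) - 16708) = √((-9120 - 151*(-1/3269)*(-129)) - 16708) = √((-9120 - 19479/3269) - 16708) = √(-29832759/3269 - 16708) = √(-84451211/3269) = I*√276071008759/3269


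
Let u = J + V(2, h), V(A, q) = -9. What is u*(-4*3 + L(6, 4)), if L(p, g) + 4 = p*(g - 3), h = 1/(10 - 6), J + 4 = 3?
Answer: 100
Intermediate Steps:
J = -1 (J = -4 + 3 = -1)
h = 1/4 ≈ 0.25000
L(p, g) = -4 + p*(-3 + g) (L(p, g) = -4 + p*(g - 3) = -4 + p*(-3 + g))
u = -10 (u = -1 - 9 = -10)
u*(-4*3 + L(6, 4)) = -10*(-4*3 + (-4 - 3*6 + 4*6)) = -10*(-12 + (-4 - 18 + 24)) = -10*(-12 + 2) = -10*(-10) = 100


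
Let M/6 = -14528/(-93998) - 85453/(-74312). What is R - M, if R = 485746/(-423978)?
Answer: -3321598553325617/370195297684716 ≈ -8.9726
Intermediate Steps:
R = -242873/211989 (R = 485746*(-1/423978) = -242873/211989 ≈ -1.1457)
M = 13668023745/1746294844 (M = 6*(-14528/(-93998) - 85453/(-74312)) = 6*(-14528*(-1/93998) - 85453*(-1/74312)) = 6*(7264/46999 + 85453/74312) = 6*(4556007915/3492589688) = 13668023745/1746294844 ≈ 7.8269)
R - M = -242873/211989 - 1*13668023745/1746294844 = -242873/211989 - 13668023745/1746294844 = -3321598553325617/370195297684716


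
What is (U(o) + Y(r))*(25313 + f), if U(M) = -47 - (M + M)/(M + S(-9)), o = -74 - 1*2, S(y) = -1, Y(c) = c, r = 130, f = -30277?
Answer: -30970396/77 ≈ -4.0221e+5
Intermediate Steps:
o = -76 (o = -74 - 2 = -76)
U(M) = -47 - 2*M/(-1 + M) (U(M) = -47 - (M + M)/(M - 1) = -47 - 2*M/(-1 + M))
(U(o) + Y(r))*(25313 + f) = ((47 - 49*(-76))/(-1 - 76) + 130)*(25313 - 30277) = ((47 + 3724)/(-77) + 130)*(-4964) = (-1/77*3771 + 130)*(-4964) = (-3771/77 + 130)*(-4964) = (6239/77)*(-4964) = -30970396/77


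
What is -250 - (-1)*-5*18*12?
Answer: -1330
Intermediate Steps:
-250 - (-1)*-5*18*12 = -250 - (-1)*(-90*12) = -250 - (-1)*(-1080) = -250 - 1*1080 = -250 - 1080 = -1330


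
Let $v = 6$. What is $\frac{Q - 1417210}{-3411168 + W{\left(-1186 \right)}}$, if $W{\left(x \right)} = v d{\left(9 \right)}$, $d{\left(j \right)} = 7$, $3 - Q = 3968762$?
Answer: $\frac{598441}{379014} \approx 1.5789$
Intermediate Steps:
$Q = -3968759$ ($Q = 3 - 3968762 = -3968759$)
$W{\left(x \right)} = 42$ ($W{\left(x \right)} = 6 \cdot 7 = 42$)
$\frac{Q - 1417210}{-3411168 + W{\left(-1186 \right)}} = \frac{-3968759 - 1417210}{-3411168 + 42} = - \frac{5385969}{-3411126} = \left(-5385969\right) \left(- \frac{1}{3411126}\right) = \frac{598441}{379014}$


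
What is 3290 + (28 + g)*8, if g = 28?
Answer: 3738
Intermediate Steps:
3290 + (28 + g)*8 = 3290 + (28 + 28)*8 = 3290 + 56*8 = 3290 + 448 = 3738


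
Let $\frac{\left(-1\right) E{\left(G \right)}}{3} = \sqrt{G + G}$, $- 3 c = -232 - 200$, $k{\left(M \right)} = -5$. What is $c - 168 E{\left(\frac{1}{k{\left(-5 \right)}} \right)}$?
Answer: $144 + \frac{504 i \sqrt{10}}{5} \approx 144.0 + 318.76 i$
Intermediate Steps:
$c = 144$ ($c = - \frac{-232 - 200}{3} = \left(- \frac{1}{3}\right) \left(-432\right) = 144$)
$E{\left(G \right)} = - 3 \sqrt{2} \sqrt{G}$ ($E{\left(G \right)} = - 3 \sqrt{G + G} = - 3 \sqrt{2 G} = - 3 \sqrt{2} \sqrt{G}$)
$c - 168 E{\left(\frac{1}{k{\left(-5 \right)}} \right)} = 144 - 168 \left(- 3 \sqrt{2} \sqrt{\frac{1}{-5}}\right) = 144 - 168 \left(- 3 \sqrt{2} \sqrt{- \frac{1}{5}}\right) = 144 - 168 \left(- 3 \sqrt{2} \frac{i \sqrt{5}}{5}\right) = 144 - 168 \left(- \frac{3 i \sqrt{10}}{5}\right) = 144 + \frac{504 i \sqrt{10}}{5}$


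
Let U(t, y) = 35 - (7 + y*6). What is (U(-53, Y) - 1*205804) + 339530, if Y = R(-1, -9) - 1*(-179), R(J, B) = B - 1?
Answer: 132740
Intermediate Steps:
R(J, B) = -1 + B
Y = 169 (Y = (-1 - 9) - 1*(-179) = -10 + 179 = 169)
U(t, y) = 28 - 6*y (U(t, y) = 35 - (7 + 6*y) = 35 + (-7 - 6*y) = 28 - 6*y)
(U(-53, Y) - 1*205804) + 339530 = ((28 - 6*169) - 1*205804) + 339530 = ((28 - 1014) - 205804) + 339530 = (-986 - 205804) + 339530 = -206790 + 339530 = 132740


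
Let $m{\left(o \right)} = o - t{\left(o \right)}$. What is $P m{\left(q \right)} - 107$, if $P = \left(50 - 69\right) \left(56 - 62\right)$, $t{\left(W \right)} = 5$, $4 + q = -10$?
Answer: $-2273$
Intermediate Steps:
$q = -14$ ($q = -4 - 10 = -14$)
$m{\left(o \right)} = -5 + o$ ($m{\left(o \right)} = o - 5 = -5 + o$)
$P = 114$ ($P = \left(-19\right) \left(-6\right) = 114$)
$P m{\left(q \right)} - 107 = 114 \left(-5 - 14\right) - 107 = 114 \left(-19\right) - 107 = -2166 - 107 = -2273$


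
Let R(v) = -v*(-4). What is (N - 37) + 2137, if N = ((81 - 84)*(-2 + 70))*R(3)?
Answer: -348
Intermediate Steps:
R(v) = 4*v (R(v) = -(-4)*v = 4*v)
N = -2448 (N = ((81 - 84)*(-2 + 70))*(4*3) = -3*68*12 = -204*12 = -2448)
(N - 37) + 2137 = (-2448 - 37) + 2137 = -2485 + 2137 = -348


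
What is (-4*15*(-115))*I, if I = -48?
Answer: -331200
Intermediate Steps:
(-4*15*(-115))*I = (-4*15*(-115))*(-48) = -60*(-115)*(-48) = 6900*(-48) = -331200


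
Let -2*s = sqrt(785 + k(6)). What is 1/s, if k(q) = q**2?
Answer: -2*sqrt(821)/821 ≈ -0.069800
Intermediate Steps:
s = -sqrt(821)/2 (s = -sqrt(785 + 6**2)/2 = -sqrt(785 + 36)/2 = -sqrt(821)/2 ≈ -14.327)
1/s = 1/(-sqrt(821)/2) = -2*sqrt(821)/821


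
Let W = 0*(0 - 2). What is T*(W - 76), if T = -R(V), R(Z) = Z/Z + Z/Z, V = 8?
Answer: 152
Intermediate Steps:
R(Z) = 2 (R(Z) = 1 + 1 = 2)
W = 0 (W = 0*(-2) = 0)
T = -2 (T = -1*2 = -2)
T*(W - 76) = -2*(0 - 76) = -2*(-76) = 152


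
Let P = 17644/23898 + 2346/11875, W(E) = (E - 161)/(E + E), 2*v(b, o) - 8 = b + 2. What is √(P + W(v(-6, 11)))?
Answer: I*√5001500015410479/11351550 ≈ 6.2301*I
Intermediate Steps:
v(b, o) = 5 + b/2 (v(b, o) = 4 + (b + 2)/2 = 4 + (2 + b)/2 = 4 + (1 + b/2) = 5 + b/2)
W(E) = (-161 + E)/(2*E) (W(E) = (-161 + E)/((2*E)) = (-161 + E)*(1/(2*E)) = (-161 + E)/(2*E))
P = 132793604/141894375 (P = 17644*(1/23898) + 2346*(1/11875) = 8822/11949 + 2346/11875 = 132793604/141894375 ≈ 0.93586)
√(P + W(v(-6, 11))) = √(132793604/141894375 + (-161 + (5 + (½)*(-6)))/(2*(5 + (½)*(-6)))) = √(132793604/141894375 + (-161 + (5 - 3))/(2*(5 - 3))) = √(132793604/141894375 + (½)*(-161 + 2)/2) = √(132793604/141894375 + (½)*(½)*(-159)) = √(132793604/141894375 - 159/4) = √(-22030031209/567577500) = I*√5001500015410479/11351550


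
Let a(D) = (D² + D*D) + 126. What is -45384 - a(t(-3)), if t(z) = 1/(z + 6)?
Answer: -409592/9 ≈ -45510.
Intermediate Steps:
t(z) = 1/(6 + z)
a(D) = 126 + 2*D² (a(D) = (D² + D²) + 126 = 2*D² + 126 = 126 + 2*D²)
-45384 - a(t(-3)) = -45384 - (126 + 2*(1/(6 - 3))²) = -45384 - (126 + 2*(1/3)²) = -45384 - (126 + 2*(⅓)²) = -45384 - (126 + 2*(⅑)) = -45384 - (126 + 2/9) = -45384 - 1*1136/9 = -45384 - 1136/9 = -409592/9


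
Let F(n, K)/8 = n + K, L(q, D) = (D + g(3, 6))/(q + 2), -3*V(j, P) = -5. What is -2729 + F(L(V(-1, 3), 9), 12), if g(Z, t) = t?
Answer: -28603/11 ≈ -2600.3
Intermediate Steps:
V(j, P) = 5/3 (V(j, P) = -⅓*(-5) = 5/3)
L(q, D) = (6 + D)/(2 + q) (L(q, D) = (D + 6)/(q + 2) = (6 + D)/(2 + q))
F(n, K) = 8*K + 8*n (F(n, K) = 8*(n + K) = 8*(K + n) = 8*K + 8*n)
-2729 + F(L(V(-1, 3), 9), 12) = -2729 + (8*12 + 8*((6 + 9)/(2 + 5/3))) = -2729 + (96 + 8*(15/(11/3))) = -2729 + (96 + 8*((3/11)*15)) = -2729 + (96 + 8*(45/11)) = -2729 + (96 + 360/11) = -2729 + 1416/11 = -28603/11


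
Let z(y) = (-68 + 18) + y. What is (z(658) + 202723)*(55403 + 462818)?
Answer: 105370394151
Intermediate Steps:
z(y) = -50 + y
(z(658) + 202723)*(55403 + 462818) = ((-50 + 658) + 202723)*(55403 + 462818) = (608 + 202723)*518221 = 203331*518221 = 105370394151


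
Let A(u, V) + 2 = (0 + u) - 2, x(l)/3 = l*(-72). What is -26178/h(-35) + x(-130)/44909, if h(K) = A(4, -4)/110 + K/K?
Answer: -1175599722/44909 ≈ -26177.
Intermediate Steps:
x(l) = -216*l (x(l) = 3*(l*(-72)) = 3*(-72*l) = -216*l)
A(u, V) = -4 + u (A(u, V) = -2 + ((0 + u) - 2) = -2 + (u - 2) = -2 + (-2 + u) = -4 + u)
h(K) = 1 (h(K) = (-4 + 4)/110 + K/K = 0*(1/110) + 1 = 0 + 1 = 1)
-26178/h(-35) + x(-130)/44909 = -26178/1 - 216*(-130)/44909 = -26178*1 + 28080*(1/44909) = -26178 + 28080/44909 = -1175599722/44909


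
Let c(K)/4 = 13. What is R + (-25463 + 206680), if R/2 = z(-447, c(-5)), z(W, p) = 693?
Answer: 182603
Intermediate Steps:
c(K) = 52 (c(K) = 4*13 = 52)
R = 1386 (R = 2*693 = 1386)
R + (-25463 + 206680) = 1386 + (-25463 + 206680) = 1386 + 181217 = 182603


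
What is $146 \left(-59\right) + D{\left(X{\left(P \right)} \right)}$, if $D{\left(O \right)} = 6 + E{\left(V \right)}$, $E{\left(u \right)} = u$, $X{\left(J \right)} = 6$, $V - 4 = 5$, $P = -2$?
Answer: $-8599$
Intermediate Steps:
$V = 9$ ($V = 4 + 5 = 9$)
$D{\left(O \right)} = 15$ ($D{\left(O \right)} = 6 + 9 = 15$)
$146 \left(-59\right) + D{\left(X{\left(P \right)} \right)} = 146 \left(-59\right) + 15 = -8614 + 15 = -8599$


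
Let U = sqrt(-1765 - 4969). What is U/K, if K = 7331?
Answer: I*sqrt(6734)/7331 ≈ 0.011194*I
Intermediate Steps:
U = I*sqrt(6734) (U = sqrt(-6734) = I*sqrt(6734) ≈ 82.061*I)
U/K = (I*sqrt(6734))/7331 = (I*sqrt(6734))*(1/7331) = I*sqrt(6734)/7331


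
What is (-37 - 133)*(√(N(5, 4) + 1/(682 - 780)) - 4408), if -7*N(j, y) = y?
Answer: 749360 - 85*I*√114/7 ≈ 7.4936e+5 - 129.65*I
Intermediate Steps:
N(j, y) = -y/7
(-37 - 133)*(√(N(5, 4) + 1/(682 - 780)) - 4408) = (-37 - 133)*(√(-⅐*4 + 1/(682 - 780)) - 4408) = -170*(√(-4/7 + 1/(-98)) - 4408) = -170*(√(-4/7 - 1/98) - 4408) = -170*(√(-57/98) - 4408) = -170*(I*√114/14 - 4408) = -170*(-4408 + I*√114/14) = 749360 - 85*I*√114/7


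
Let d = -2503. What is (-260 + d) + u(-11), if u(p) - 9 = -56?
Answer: -2810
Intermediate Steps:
u(p) = -47 (u(p) = 9 - 56 = -47)
(-260 + d) + u(-11) = (-260 - 2503) - 47 = -2763 - 47 = -2810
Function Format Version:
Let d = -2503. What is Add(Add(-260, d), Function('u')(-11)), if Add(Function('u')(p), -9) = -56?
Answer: -2810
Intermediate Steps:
Function('u')(p) = -47 (Function('u')(p) = Add(9, -56) = -47)
Add(Add(-260, d), Function('u')(-11)) = Add(Add(-260, -2503), -47) = Add(-2763, -47) = -2810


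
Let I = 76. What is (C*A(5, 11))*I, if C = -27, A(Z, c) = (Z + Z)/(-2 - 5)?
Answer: 20520/7 ≈ 2931.4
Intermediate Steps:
A(Z, c) = -2*Z/7 (A(Z, c) = (2*Z)/(-7) = (2*Z)*(-⅐) = -2*Z/7)
(C*A(5, 11))*I = -(-54)*5/7*76 = -27*(-10/7)*76 = (270/7)*76 = 20520/7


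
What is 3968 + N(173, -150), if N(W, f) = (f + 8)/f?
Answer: 297671/75 ≈ 3968.9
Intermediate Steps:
N(W, f) = (8 + f)/f
3968 + N(173, -150) = 3968 + (8 - 150)/(-150) = 3968 - 1/150*(-142) = 3968 + 71/75 = 297671/75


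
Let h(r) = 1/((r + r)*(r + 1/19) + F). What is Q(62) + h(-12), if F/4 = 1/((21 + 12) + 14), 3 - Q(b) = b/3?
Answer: -13572317/768396 ≈ -17.663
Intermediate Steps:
Q(b) = 3 - b/3
F = 4/47 (F = 4/((21 + 12) + 14) = 4/(33 + 14) = 4/47 ≈ 0.085106)
h(r) = 1/(4/47 + 2*r*(1/19 + r)) (h(r) = 1/((r + r)*(r + 1/19) + 4/47) = 1/((2*r)*(r + 1/19) + 4/47) = 1/((2*r)*(1/19 + r) + 4/47) = 1/(2*r*(1/19 + r) + 4/47) = 1/(4/47 + 2*r*(1/19 + r)))
Q(62) + h(-12) = (3 - ⅓*62) + 893/(2*(38 + 47*(-12) + 893*(-12)²)) = (3 - 62/3) + 893/(2*(38 - 564 + 893*144)) = -53/3 + 893/(2*(38 - 564 + 128592)) = -53/3 + (893/2)/128066 = -53/3 + (893/2)*(1/128066) = -53/3 + 893/256132 = -13572317/768396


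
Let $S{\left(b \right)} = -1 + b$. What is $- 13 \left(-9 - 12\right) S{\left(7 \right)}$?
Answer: $1638$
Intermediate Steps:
$- 13 \left(-9 - 12\right) S{\left(7 \right)} = - 13 \left(-9 - 12\right) \left(-1 + 7\right) = \left(-13\right) \left(-21\right) 6 = 273 \cdot 6 = 1638$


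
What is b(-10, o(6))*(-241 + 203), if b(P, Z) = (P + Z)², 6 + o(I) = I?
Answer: -3800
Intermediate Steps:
o(I) = -6 + I
b(-10, o(6))*(-241 + 203) = (-10 + (-6 + 6))²*(-241 + 203) = (-10 + 0)²*(-38) = (-10)²*(-38) = 100*(-38) = -3800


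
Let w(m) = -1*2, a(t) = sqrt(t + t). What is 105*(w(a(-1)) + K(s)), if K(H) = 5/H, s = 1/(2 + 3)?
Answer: 2415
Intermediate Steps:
s = 1/5 ≈ 0.20000
a(t) = sqrt(2)*sqrt(t) (a(t) = sqrt(2*t) = sqrt(2)*sqrt(t))
w(m) = -2
105*(w(a(-1)) + K(s)) = 105*(-2 + 5/(1/5)) = 105*(-2 + 5*5) = 105*(-2 + 25) = 105*23 = 2415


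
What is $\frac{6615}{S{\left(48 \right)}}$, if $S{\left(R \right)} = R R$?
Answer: $\frac{735}{256} \approx 2.8711$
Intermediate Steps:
$S{\left(R \right)} = R^{2}$
$\frac{6615}{S{\left(48 \right)}} = \frac{6615}{48^{2}} = \frac{6615}{2304} = 6615 \cdot \frac{1}{2304} = \frac{735}{256}$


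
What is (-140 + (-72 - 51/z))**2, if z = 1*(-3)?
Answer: 38025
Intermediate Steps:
z = -3
(-140 + (-72 - 51/z))**2 = (-140 + (-72 - 51/(-3)))**2 = (-140 + (-72 - 51*(-1/3)))**2 = (-140 + (-72 + 17))**2 = (-140 - 55)**2 = (-195)**2 = 38025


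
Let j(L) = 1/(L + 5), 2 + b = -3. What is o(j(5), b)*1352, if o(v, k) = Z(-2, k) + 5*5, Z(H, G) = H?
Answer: 31096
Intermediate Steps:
b = -5 (b = -2 - 3 = -5)
j(L) = 1/(5 + L)
o(v, k) = 23 (o(v, k) = -2 + 5*5 = -2 + 25 = 23)
o(j(5), b)*1352 = 23*1352 = 31096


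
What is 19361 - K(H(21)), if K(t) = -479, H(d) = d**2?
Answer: 19840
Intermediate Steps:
19361 - K(H(21)) = 19361 - 1*(-479) = 19361 + 479 = 19840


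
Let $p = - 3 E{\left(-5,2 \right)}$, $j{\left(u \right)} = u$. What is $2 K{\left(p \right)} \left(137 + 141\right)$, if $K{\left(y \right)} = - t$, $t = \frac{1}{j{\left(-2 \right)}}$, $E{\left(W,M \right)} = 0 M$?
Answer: $278$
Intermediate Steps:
$E{\left(W,M \right)} = 0$
$p = 0$ ($p = \left(-3\right) 0 = 0$)
$t = - \frac{1}{2}$ ($t = \frac{1}{-2} = - \frac{1}{2} \approx -0.5$)
$K{\left(y \right)} = \frac{1}{2}$ ($K{\left(y \right)} = \left(-1\right) \left(- \frac{1}{2}\right) = \frac{1}{2}$)
$2 K{\left(p \right)} \left(137 + 141\right) = 2 \cdot \frac{1}{2} \left(137 + 141\right) = 1 \cdot 278 = 278$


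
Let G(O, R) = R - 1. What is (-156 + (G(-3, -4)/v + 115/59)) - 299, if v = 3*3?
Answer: -240865/531 ≈ -453.61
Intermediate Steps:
v = 9
G(O, R) = -1 + R
(-156 + (G(-3, -4)/v + 115/59)) - 299 = (-156 + ((-1 - 4)/9 + 115/59)) - 299 = (-156 + (-5*1/9 + 115*(1/59))) - 299 = (-156 + (-5/9 + 115/59)) - 299 = (-156 + 740/531) - 299 = -82096/531 - 299 = -240865/531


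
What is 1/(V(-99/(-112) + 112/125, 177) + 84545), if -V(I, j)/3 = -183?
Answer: 1/85094 ≈ 1.1752e-5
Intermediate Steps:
V(I, j) = 549 (V(I, j) = -3*(-183) = 549)
1/(V(-99/(-112) + 112/125, 177) + 84545) = 1/(549 + 84545) = 1/85094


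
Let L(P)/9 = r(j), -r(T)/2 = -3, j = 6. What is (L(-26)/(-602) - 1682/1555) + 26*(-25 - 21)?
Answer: -560342047/468055 ≈ -1197.2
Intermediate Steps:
r(T) = 6 (r(T) = -2*(-3) = 6)
L(P) = 54 (L(P) = 9*6 = 54)
(L(-26)/(-602) - 1682/1555) + 26*(-25 - 21) = (54/(-602) - 1682/1555) + 26*(-25 - 21) = (54*(-1/602) - 1682*1/1555) + 26*(-46) = (-27/301 - 1682/1555) - 1196 = -548267/468055 - 1196 = -560342047/468055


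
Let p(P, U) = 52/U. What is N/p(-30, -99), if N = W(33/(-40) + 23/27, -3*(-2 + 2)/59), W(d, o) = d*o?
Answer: 0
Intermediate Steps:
N = 0 (N = (33/(-40) + 23/27)*(-3*(-2 + 2)/59) = (33*(-1/40) + 23*(1/27))*(-3*0*(1/59)) = (-33/40 + 23/27)*(0*(1/59)) = (29/1080)*0 = 0)
N/p(-30, -99) = 0/((52/(-99))) = 0/((52*(-1/99))) = 0/(-52/99) = 0*(-99/52) = 0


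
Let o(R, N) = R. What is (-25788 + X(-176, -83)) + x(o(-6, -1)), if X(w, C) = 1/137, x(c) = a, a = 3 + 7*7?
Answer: -3525831/137 ≈ -25736.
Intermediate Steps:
a = 52 (a = 3 + 49 = 52)
x(c) = 52
X(w, C) = 1/137
(-25788 + X(-176, -83)) + x(o(-6, -1)) = (-25788 + 1/137) + 52 = -3532955/137 + 52 = -3525831/137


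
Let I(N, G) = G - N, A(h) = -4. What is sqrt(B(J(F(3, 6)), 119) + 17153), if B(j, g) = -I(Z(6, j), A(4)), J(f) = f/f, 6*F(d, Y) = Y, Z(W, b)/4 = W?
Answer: 3*sqrt(1909) ≈ 131.08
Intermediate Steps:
Z(W, b) = 4*W
F(d, Y) = Y/6
J(f) = 1
B(j, g) = 28 (B(j, g) = -(-4 - 4*6) = -(-4 - 1*24) = -(-4 - 24) = -1*(-28) = 28)
sqrt(B(J(F(3, 6)), 119) + 17153) = sqrt(28 + 17153) = sqrt(17181) = 3*sqrt(1909)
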